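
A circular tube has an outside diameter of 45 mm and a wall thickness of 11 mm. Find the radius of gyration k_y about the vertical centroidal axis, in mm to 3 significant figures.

Break the section into simple shapes (no overlaps), measuring from the bottom-left corner of the bounding box.
Outer circle: ⌀45, A = 1590.4 mm², x = 22.5 mm, Ī = 201 289 mm⁴.
Bore (subtracted): ⌀23, A = 415.48 mm², x = 22.5 mm, Ī = 13 737 mm⁴.
By symmetry the centroid is at mid-width, x̄ = 22.5 mm.
All pieces are centred on the vertical centroidal axis, so I = ΣĪ (holes subtracted) = 187 552 mm⁴.
Radius of gyration: k = √(I/A) = √(187 552 / 1 175) = 12.634 mm.

k_y ≈ 12.6 mm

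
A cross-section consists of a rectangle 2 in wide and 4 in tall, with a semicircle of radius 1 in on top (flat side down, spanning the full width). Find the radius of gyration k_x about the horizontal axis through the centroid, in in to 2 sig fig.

Decompose the section into non-overlapping parts with the origin at the bottom-left of its bounding rectangle.
Rectangular body: 2 × 4, A = 8 in², y = 2 in, Ī = 10.67 in⁴.
Semicircular cap: semicircle r = 1, A = 1.571 in², y = 4.424 in, Ī = 0.1098 in⁴.
Centroid: ȳ = ΣA·y / ΣA = 2.398 in.
Transfer each piece to the horizontal axis through the centroid using Ī + A·d² with d = y − 2.398:
  rectangular body: d = -0.3979 in → contributes +11.93 in⁴
  semicircular cap: d = 2.027 in → contributes +6.561 in⁴
Total I = 18.49 in⁴.
Radius of gyration: k = √(I/A) = √(18.49 / 9.571) = 1.39 in.

k_x ≈ 1.4 in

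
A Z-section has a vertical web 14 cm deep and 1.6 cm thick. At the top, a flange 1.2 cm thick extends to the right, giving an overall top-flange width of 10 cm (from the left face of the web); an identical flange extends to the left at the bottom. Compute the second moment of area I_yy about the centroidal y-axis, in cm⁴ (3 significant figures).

I_yy ≈ 627 cm⁴

Treat the section as a set of non-overlapping primitives; coordinates are from the bounding-box lower-left.
Web: 1.6 × 14, A = 22.4 cm², x = 9.2 cm, Ī = 4.7787 cm⁴.
Top flange (beyond web): 8.4 × 1.2, A = 10.08 cm², x = 14.2 cm, Ī = 59.27 cm⁴.
Bottom flange (beyond web): 8.4 × 1.2, A = 10.08 cm², x = 4.2 cm, Ī = 59.27 cm⁴.
Centroid: x̄ = ΣA·x / ΣA = 9.2 cm.
Transfer each piece to the centroidal y-axis using Ī + A·d² with d = x − 9.2:
  web: d = 0 cm → contributes +4.7787 cm⁴
  top flange (beyond web): d = 5 cm → contributes +311.27 cm⁴
  bottom flange (beyond web): d = -5 cm → contributes +311.27 cm⁴
Total I = 627.32 cm⁴.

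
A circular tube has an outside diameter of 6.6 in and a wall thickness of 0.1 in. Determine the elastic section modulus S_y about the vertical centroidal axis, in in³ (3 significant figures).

S_y ≈ 3.27 in³

Split into non-overlapping primitives; take the origin at the lower-left of the bounding box.
Outer circle: ⌀6.6, A = 34.212 in², x = 3.3 in, Ī = 93.142 in⁴.
Bore (subtracted): ⌀6.4, A = 32.17 in², x = 3.3 in, Ī = 82.355 in⁴.
By symmetry the centroid is at mid-width, x̄ = 3.3 in.
All pieces are centred on the vertical centroidal axis, so I = ΣĪ (holes subtracted) = 10.787 in⁴.
Extreme fibre distance c = 3.3 in; S = I/c = 3.2688 in³.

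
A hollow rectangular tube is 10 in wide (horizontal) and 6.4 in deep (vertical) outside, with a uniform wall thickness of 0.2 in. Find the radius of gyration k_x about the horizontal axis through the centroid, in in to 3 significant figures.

k_x ≈ 2.67 in

Treat the section as a set of non-overlapping primitives; coordinates are from the bounding-box lower-left.
Outer rectangle: 10 × 6.4, A = 64 in², y = 3.2 in, Ī = 218.45 in⁴.
Inner void (subtracted): 9.6 × 6, A = 57.6 in², y = 3.2 in, Ī = 172.8 in⁴.
By symmetry the centroid is at mid-height, ȳ = 3.2 in.
All pieces are centred on the horizontal axis through the centroid, so I = ΣĪ (holes subtracted) = 45.653 in⁴.
Radius of gyration: k = √(I/A) = √(45.653 / 6.4) = 2.6708 in.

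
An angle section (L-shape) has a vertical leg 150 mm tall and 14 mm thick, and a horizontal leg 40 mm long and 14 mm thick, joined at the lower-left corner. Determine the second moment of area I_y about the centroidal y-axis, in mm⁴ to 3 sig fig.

I_y ≈ 1.79 × 10⁵ mm⁴

Break the section into simple shapes (no overlaps), measuring from the bottom-left corner of the bounding box.
Vertical leg: 14 × 150, A = 2 100 mm², x = 7 mm, Ī = 34 300 mm⁴.
Horizontal leg (remainder): 26 × 14, A = 364 mm², x = 27 mm, Ī = 20 505 mm⁴.
Centroid: x̄ = ΣA·x / ΣA = 9.9545 mm.
Transfer each piece to the centroidal y-axis using Ī + A·d² with d = x − 9.9545:
  vertical leg: d = -2.9545 mm → contributes +52 632 mm⁴
  horizontal leg (remainder): d = 17.045 mm → contributes +126 265 mm⁴
Total I = 178 896 mm⁴.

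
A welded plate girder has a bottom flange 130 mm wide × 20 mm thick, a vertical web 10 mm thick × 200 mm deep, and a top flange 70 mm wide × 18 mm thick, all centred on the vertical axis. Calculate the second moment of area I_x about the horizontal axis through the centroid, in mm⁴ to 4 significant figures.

Split into non-overlapping primitives; take the origin at the lower-left of the bounding box.
Bottom plate: 130 × 20, A = 2 600 mm², y = 10 mm, Ī = 86666.7 mm⁴.
Web plate: 10 × 200, A = 2 000 mm², y = 120 mm, Ī = 6 666 667 mm⁴.
Top plate: 70 × 18, A = 1 260 mm², y = 229 mm, Ī = 34 020 mm⁴.
Centroid: ȳ = ΣA·y / ΣA = 94.6314 mm.
Transfer each piece to the horizontal axis through the centroid using Ī + A·d² with d = y − 94.6314:
  bottom plate: d = -84.6314 mm → contributes +18 709 098 mm⁴
  web plate: d = 25.3686 mm → contributes +7 953 798 mm⁴
  top plate: d = 134.369 mm → contributes +22 783 220 mm⁴
Total I = 49 446 117 mm⁴.

I_x ≈ 4.945 × 10⁷ mm⁴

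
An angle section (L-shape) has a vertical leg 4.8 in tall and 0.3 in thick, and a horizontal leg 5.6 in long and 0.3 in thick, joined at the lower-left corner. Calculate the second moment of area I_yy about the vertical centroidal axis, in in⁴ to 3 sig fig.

I_yy ≈ 9.66 in⁴

Decompose the section into non-overlapping parts with the origin at the bottom-left of its bounding rectangle.
Vertical leg: 0.3 × 4.8, A = 1.44 in², x = 0.15 in, Ī = 0.0108 in⁴.
Horizontal leg (remainder): 5.3 × 0.3, A = 1.59 in², x = 2.95 in, Ī = 3.7219 in⁴.
Centroid: x̄ = ΣA·x / ΣA = 1.6193 in.
Transfer each piece to the vertical centroidal axis using Ī + A·d² with d = x − 1.6193:
  vertical leg: d = -1.4693 in → contributes +3.1196 in⁴
  horizontal leg (remainder): d = 1.3307 in → contributes +6.5374 in⁴
Total I = 9.657 in⁴.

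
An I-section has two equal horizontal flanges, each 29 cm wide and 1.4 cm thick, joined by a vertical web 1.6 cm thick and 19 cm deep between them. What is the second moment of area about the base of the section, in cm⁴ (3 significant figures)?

I_base ≈ 2.26 × 10⁴ cm⁴

Break the section into simple shapes (no overlaps), measuring from the bottom-left corner of the bounding box.
Bottom flange: 29 × 1.4, A = 40.6 cm², y = 0.7 cm, Ī = 6.6313 cm⁴.
Web: 1.6 × 19, A = 30.4 cm², y = 10.9 cm, Ī = 914.53 cm⁴.
Top flange: 29 × 1.4, A = 40.6 cm², y = 21.1 cm, Ī = 6.6313 cm⁴.
Transfer each piece to a horizontal axis along the bottom face using Ī + A·d² with d = y − 0:
  bottom flange: d = 0.7 cm → contributes +26.525 cm⁴
  web: d = 10.9 cm → contributes +4526.4 cm⁴
  top flange: d = 21.1 cm → contributes +18 082 cm⁴
Total I = 22 635 cm⁴.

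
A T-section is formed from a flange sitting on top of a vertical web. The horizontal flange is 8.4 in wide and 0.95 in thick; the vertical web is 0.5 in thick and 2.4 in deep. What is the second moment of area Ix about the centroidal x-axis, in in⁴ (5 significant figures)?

Ix ≈ 4.1028 in⁴

Treat the section as a set of non-overlapping primitives; coordinates are from the bounding-box lower-left.
Flange: 8.4 × 0.95, A = 7.98 in², y = 2.875 in, Ī = 0.6001625 in⁴.
Web: 0.5 × 2.4, A = 1.2 in², y = 1.2 in, Ī = 0.576 in⁴.
Centroid: ȳ = ΣA·y / ΣA = 2.656046 in.
Transfer each piece to the centroidal x-axis using Ī + A·d² with d = y − 2.656046:
  flange: d = 0.2189542 in → contributes +0.9827314 in⁴
  web: d = -1.456046 in → contributes +3.120083 in⁴
Total I = 4.102814 in⁴.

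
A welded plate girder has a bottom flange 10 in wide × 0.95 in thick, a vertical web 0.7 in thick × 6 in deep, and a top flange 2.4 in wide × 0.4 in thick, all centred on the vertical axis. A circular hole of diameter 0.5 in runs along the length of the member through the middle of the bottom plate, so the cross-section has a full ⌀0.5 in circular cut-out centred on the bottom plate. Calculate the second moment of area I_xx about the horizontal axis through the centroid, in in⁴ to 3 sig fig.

Break the section into simple shapes (no overlaps), measuring from the bottom-left corner of the bounding box.
Bottom plate: 10 × 0.95, A = 9.5 in², y = 0.475 in, Ī = 0.71448 in⁴.
Web plate: 0.7 × 6, A = 4.2 in², y = 3.95 in, Ī = 12.6 in⁴.
Top plate: 2.4 × 0.4, A = 0.96 in², y = 7.15 in, Ī = 0.0128 in⁴.
Hole (subtracted): ⌀0.5, A = 0.19635 in², y = 0.475 in, Ī = 0.003068 in⁴.
Centroid: ȳ = ΣA·y / ΣA = 1.9271 in.
Transfer each piece to the horizontal axis through the centroid using Ī + A·d² with d = y − 1.9271:
  bottom plate: d = -1.4521 in → contributes +20.747 in⁴
  web plate: d = 2.0229 in → contributes +29.787 in⁴
  top plate: d = 5.2229 in → contributes +26.2 in⁴
  hole: d = -1.4521 in → contributes −0.4171 in⁴
Total I = 76.316 in⁴.

I_xx ≈ 76.3 in⁴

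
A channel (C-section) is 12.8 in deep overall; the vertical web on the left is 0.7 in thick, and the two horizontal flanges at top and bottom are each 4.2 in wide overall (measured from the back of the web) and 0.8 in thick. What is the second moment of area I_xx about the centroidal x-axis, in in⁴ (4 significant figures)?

Decompose the section into non-overlapping parts with the origin at the bottom-left of its bounding rectangle.
Web: 0.7 × 12.8, A = 8.96 in², y = 6.4 in, Ī = 122.334 in⁴.
Top flange (beyond web): 3.5 × 0.8, A = 2.8 in², y = 12.4 in, Ī = 0.149333 in⁴.
Bottom flange (beyond web): 3.5 × 0.8, A = 2.8 in², y = 0.4 in, Ī = 0.149333 in⁴.
By symmetry the centroid is at mid-height, ȳ = 6.4 in.
Transfer each piece to the centroidal x-axis using Ī + A·d² with d = y − 6.4:
  web: d = 0 in → contributes +122.334 in⁴
  top flange (beyond web): d = 6 in → contributes +100.949 in⁴
  bottom flange (beyond web): d = -6 in → contributes +100.949 in⁴
Total I = 324.233 in⁴.

I_xx ≈ 324.2 in⁴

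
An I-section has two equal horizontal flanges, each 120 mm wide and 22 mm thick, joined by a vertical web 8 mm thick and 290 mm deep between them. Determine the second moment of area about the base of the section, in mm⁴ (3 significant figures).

Treat the section as a set of non-overlapping primitives; coordinates are from the bounding-box lower-left.
Bottom flange: 120 × 22, A = 2 640 mm², y = 11 mm, Ī = 106 480 mm⁴.
Web: 8 × 290, A = 2 320 mm², y = 167 mm, Ī = 16 259 333 mm⁴.
Top flange: 120 × 22, A = 2 640 mm², y = 323 mm, Ī = 106 480 mm⁴.
Transfer each piece to a horizontal axis along the bottom face using Ī + A·d² with d = y − 0:
  bottom flange: d = 11 mm → contributes +425 920 mm⁴
  web: d = 167 mm → contributes +80 961 813 mm⁴
  top flange: d = 323 mm → contributes +275 535 040 mm⁴
Total I = 356 922 773 mm⁴.

I_base ≈ 3.57 × 10⁸ mm⁴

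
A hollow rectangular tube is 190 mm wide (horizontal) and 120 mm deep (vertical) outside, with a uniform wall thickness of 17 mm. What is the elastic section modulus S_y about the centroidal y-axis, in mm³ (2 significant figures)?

S_y ≈ 4.4 × 10⁵ mm³

Split into non-overlapping primitives; take the origin at the lower-left of the bounding box.
Outer rectangle: 190 × 120, A = 22 800 mm², x = 95 mm, Ī = 68 590 000 mm⁴.
Inner void (subtracted): 156 × 86, A = 13 416 mm², x = 95 mm, Ī = 27 207 648 mm⁴.
By symmetry the centroid is at mid-width, x̄ = 95 mm.
All pieces are centred on the centroidal y-axis, so I = ΣĪ (holes subtracted) = 41 382 352 mm⁴.
Extreme fibre distance c = 95 mm; S = I/c = 435 604 mm³.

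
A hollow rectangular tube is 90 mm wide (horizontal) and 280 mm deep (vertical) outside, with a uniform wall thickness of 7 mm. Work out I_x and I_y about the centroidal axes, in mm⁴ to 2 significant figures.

I_x ≈ 4.5 × 10⁷ mm⁴, I_y ≈ 7.3 × 10⁶ mm⁴

Treat the section as a set of non-overlapping primitives; coordinates are from the bounding-box lower-left.
Outer rectangle: 90 × 280, A = 25 200 mm², y = 140 mm, Ī = 164 640 000 mm⁴.
Inner void (subtracted): 76 × 266, A = 20 216 mm², y = 140 mm, Ī = 119 200 275 mm⁴.
By symmetry the centroid is at mid-height, ȳ = 140 mm.
All pieces are centred on the centroidal x-axis, so I = ΣĪ (holes subtracted) = 45 439 725 mm⁴.
Repeating about the centroidal y-axis gives I_y = 7 279 365 mm⁴.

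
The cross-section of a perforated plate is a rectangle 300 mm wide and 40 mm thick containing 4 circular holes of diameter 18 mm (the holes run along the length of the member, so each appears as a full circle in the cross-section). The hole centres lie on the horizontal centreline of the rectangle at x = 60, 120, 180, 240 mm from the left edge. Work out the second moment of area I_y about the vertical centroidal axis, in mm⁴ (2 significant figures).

Split into non-overlapping primitives; take the origin at the lower-left of the bounding box.
Plate: 300 × 40, A = 12 000 mm², x = 150 mm, Ī = 90 000 000 mm⁴.
Hole 1 (subtracted): ⌀18, A = 254.5 mm², x = 60 mm, Ī = 5 153 mm⁴.
Hole 2 (subtracted): ⌀18, A = 254.5 mm², x = 120 mm, Ī = 5 153 mm⁴.
Hole 3 (subtracted): ⌀18, A = 254.5 mm², x = 180 mm, Ī = 5 153 mm⁴.
Hole 4 (subtracted): ⌀18, A = 254.5 mm², x = 240 mm, Ī = 5 153 mm⁴.
By symmetry the centroid is at mid-width, x̄ = 150 mm.
Transfer each piece to the vertical centroidal axis using Ī + A·d² with d = x − 150:
  plate: d = 0 mm → contributes +90 000 000 mm⁴
  hole 1: d = -90 mm → contributes −2 066 352 mm⁴
  hole 2: d = -30 mm → contributes −234 175 mm⁴
  hole 3: d = 30 mm → contributes −234 175 mm⁴
  hole 4: d = 90 mm → contributes −2 066 352 mm⁴
Total I = 85 398 946 mm⁴.

I_y ≈ 8.5 × 10⁷ mm⁴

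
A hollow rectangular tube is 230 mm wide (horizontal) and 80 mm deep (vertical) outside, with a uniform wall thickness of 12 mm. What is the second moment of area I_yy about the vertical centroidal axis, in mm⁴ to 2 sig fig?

Decompose the section into non-overlapping parts with the origin at the bottom-left of its bounding rectangle.
Outer rectangle: 230 × 80, A = 18 400 mm², x = 115 mm, Ī = 81 113 333 mm⁴.
Inner void (subtracted): 206 × 56, A = 11 536 mm², x = 115 mm, Ī = 40 795 141 mm⁴.
By symmetry the centroid is at mid-width, x̄ = 115 mm.
All pieces are centred on the vertical centroidal axis, so I = ΣĪ (holes subtracted) = 40 318 192 mm⁴.

I_yy ≈ 4.0 × 10⁷ mm⁴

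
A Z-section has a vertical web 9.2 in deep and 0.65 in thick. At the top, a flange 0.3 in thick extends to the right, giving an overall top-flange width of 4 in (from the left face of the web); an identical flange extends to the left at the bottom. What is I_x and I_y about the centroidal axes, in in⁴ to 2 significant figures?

Break the section into simple shapes (no overlaps), measuring from the bottom-left corner of the bounding box.
Web: 0.65 × 9.2, A = 5.98 in², y = 4.6 in, Ī = 42.18 in⁴.
Top flange (beyond web): 3.35 × 0.3, A = 1.005 in², y = 9.05 in, Ī = 0.007538 in⁴.
Bottom flange (beyond web): 3.35 × 0.3, A = 1.005 in², y = 0.15 in, Ī = 0.007538 in⁴.
Centroid: ȳ = ΣA·y / ΣA = 4.6 in.
Transfer each piece to the centroidal x-axis using Ī + A·d² with d = y − 4.6:
  web: d = 0 in → contributes +42.18 in⁴
  top flange (beyond web): d = 4.45 in → contributes +19.91 in⁴
  bottom flange (beyond web): d = -4.45 in → contributes +19.91 in⁴
Total I = 82 in⁴.
For the y-axis: x̄ = 3.675 in.
Repeating about the centroidal y-axis gives I_y = 10.13 in⁴.

I_x ≈ 82 in⁴, I_y ≈ 10 in⁴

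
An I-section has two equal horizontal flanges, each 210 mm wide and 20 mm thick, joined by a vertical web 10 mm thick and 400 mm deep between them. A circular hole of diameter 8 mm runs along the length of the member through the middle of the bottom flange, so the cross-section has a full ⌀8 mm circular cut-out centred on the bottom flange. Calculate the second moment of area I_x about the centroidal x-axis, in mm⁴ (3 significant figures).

I_x ≈ 4.22 × 10⁸ mm⁴

Treat the section as a set of non-overlapping primitives; coordinates are from the bounding-box lower-left.
Bottom flange: 210 × 20, A = 4 200 mm², y = 10 mm, Ī = 140 000 mm⁴.
Web: 10 × 400, A = 4 000 mm², y = 220 mm, Ī = 53 333 333 mm⁴.
Top flange: 210 × 20, A = 4 200 mm², y = 430 mm, Ī = 140 000 mm⁴.
Hole (subtracted): ⌀8, A = 50.265 mm², y = 10 mm, Ī = 201.06 mm⁴.
Centroid: ȳ = ΣA·y / ΣA = 220.85 mm.
Transfer each piece to the centroidal x-axis using Ī + A·d² with d = y − 220.85:
  bottom flange: d = -210.85 mm → contributes +186 870 821 mm⁴
  web: d = -0.85474 mm → contributes +53 336 256 mm⁴
  top flange: d = 209.15 mm → contributes +183 855 316 mm⁴
  hole: d = -210.85 mm → contributes −2 234 990 mm⁴
Total I = 421 827 402 mm⁴.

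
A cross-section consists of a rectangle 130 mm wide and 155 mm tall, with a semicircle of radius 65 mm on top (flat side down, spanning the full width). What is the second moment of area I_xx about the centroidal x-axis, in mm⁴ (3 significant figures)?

I_xx ≈ 9.74 × 10⁷ mm⁴

Break the section into simple shapes (no overlaps), measuring from the bottom-left corner of the bounding box.
Rectangular body: 130 × 155, A = 20 150 mm², y = 77.5 mm, Ī = 40 341 979 mm⁴.
Semicircular cap: semicircle r = 65, A = 6636.6 mm², y = 182.59 mm, Ī = 1 959 230 mm⁴.
Centroid: ȳ = ΣA·y / ΣA = 103.54 mm.
Transfer each piece to the centroidal x-axis using Ī + A·d² with d = y − 103.54:
  rectangular body: d = -26.036 mm → contributes +54 001 309 mm⁴
  semicircular cap: d = 79.051 mm → contributes +43 431 504 mm⁴
Total I = 97 432 812 mm⁴.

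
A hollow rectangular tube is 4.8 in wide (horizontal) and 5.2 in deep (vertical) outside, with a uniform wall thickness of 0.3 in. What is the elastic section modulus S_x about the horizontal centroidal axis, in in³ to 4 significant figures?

Split into non-overlapping primitives; take the origin at the lower-left of the bounding box.
Outer rectangle: 4.8 × 5.2, A = 24.96 in², y = 2.6 in, Ī = 56.2432 in⁴.
Inner void (subtracted): 4.2 × 4.6, A = 19.32 in², y = 2.6 in, Ī = 34.0676 in⁴.
By symmetry the centroid is at mid-height, ȳ = 2.6 in.
All pieces are centred on the horizontal centroidal axis, so I = ΣĪ (holes subtracted) = 22.1756 in⁴.
Extreme fibre distance c = 2.6 in; S = I/c = 8.52908 in³.

S_x ≈ 8.529 in³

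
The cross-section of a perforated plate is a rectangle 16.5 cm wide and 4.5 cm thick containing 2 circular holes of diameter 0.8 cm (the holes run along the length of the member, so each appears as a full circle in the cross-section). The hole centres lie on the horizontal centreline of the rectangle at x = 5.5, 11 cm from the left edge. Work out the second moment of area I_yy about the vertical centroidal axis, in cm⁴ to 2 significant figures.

I_yy ≈ 1700 cm⁴

Split into non-overlapping primitives; take the origin at the lower-left of the bounding box.
Plate: 16.5 × 4.5, A = 74.25 cm², x = 8.25 cm, Ī = 1 685 cm⁴.
Hole 1 (subtracted): ⌀0.8, A = 0.5027 cm², x = 5.5 cm, Ī = 0.02011 cm⁴.
Hole 2 (subtracted): ⌀0.8, A = 0.5027 cm², x = 11 cm, Ī = 0.02011 cm⁴.
By symmetry the centroid is at mid-width, x̄ = 8.25 cm.
Transfer each piece to the vertical centroidal axis using Ī + A·d² with d = x − 8.25:
  plate: d = 0 cm → contributes +1 685 cm⁴
  hole 1: d = -2.75 cm → contributes −3.821 cm⁴
  hole 2: d = 2.75 cm → contributes −3.821 cm⁴
Total I = 1 677 cm⁴.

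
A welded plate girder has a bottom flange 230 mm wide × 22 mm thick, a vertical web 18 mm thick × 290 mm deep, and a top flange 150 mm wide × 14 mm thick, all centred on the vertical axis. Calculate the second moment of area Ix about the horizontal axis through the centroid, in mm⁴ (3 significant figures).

Ix ≈ 1.91 × 10⁸ mm⁴

Treat the section as a set of non-overlapping primitives; coordinates are from the bounding-box lower-left.
Bottom plate: 230 × 22, A = 5 060 mm², y = 11 mm, Ī = 204 087 mm⁴.
Web plate: 18 × 290, A = 5 220 mm², y = 167 mm, Ī = 36 583 500 mm⁴.
Top plate: 150 × 14, A = 2 100 mm², y = 319 mm, Ī = 34 300 mm⁴.
Centroid: ȳ = ΣA·y / ΣA = 129.02 mm.
Transfer each piece to the horizontal axis through the centroid using Ī + A·d² with d = y − 129.02:
  bottom plate: d = -118.02 mm → contributes +70 686 538 mm⁴
  web plate: d = 37.977 mm → contributes +44 112 210 mm⁴
  top plate: d = 189.98 mm → contributes +75 826 253 mm⁴
Total I = 190 625 000 mm⁴.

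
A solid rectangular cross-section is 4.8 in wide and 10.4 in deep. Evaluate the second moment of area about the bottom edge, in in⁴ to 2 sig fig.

I_base ≈ 1800 in⁴

The section: 4.8 × 10.4, A = 49.92 in², y = 5.2 in, Ī = 449.9 in⁴.
Transfer it to a horizontal axis along the bottom face using Ī + A·d² with d = y − 0:
  the section: d = 5.2 in → contributes +1 800 in⁴
Total I = 1 800 in⁴.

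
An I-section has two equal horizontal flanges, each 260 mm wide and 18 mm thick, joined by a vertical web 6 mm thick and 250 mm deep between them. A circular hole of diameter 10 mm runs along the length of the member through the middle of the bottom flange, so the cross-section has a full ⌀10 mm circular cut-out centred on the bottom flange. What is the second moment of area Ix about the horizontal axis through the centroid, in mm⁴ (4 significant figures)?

Split into non-overlapping primitives; take the origin at the lower-left of the bounding box.
Bottom flange: 260 × 18, A = 4 680 mm², y = 9 mm, Ī = 126 360 mm⁴.
Web: 6 × 250, A = 1 500 mm², y = 143 mm, Ī = 7 812 500 mm⁴.
Top flange: 260 × 18, A = 4 680 mm², y = 277 mm, Ī = 126 360 mm⁴.
Hole (subtracted): ⌀10, A = 78.5398 mm², y = 9 mm, Ī = 490.874 mm⁴.
Centroid: ȳ = ΣA·y / ΣA = 143.976 mm.
Transfer each piece to the horizontal axis through the centroid using Ī + A·d² with d = y − 143.976:
  bottom flange: d = -134.976 mm → contributes +85 389 227 mm⁴
  web: d = -0.976151 mm → contributes +7 813 929 mm⁴
  top flange: d = 133.024 mm → contributes +82 940 572 mm⁴
  hole: d = -134.976 mm → contributes −1 431 373 mm⁴
Total I = 174 712 355 mm⁴.

Ix ≈ 1.747 × 10⁸ mm⁴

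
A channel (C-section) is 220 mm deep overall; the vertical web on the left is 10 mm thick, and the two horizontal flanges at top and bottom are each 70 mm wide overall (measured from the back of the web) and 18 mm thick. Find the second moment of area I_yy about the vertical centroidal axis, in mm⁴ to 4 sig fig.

Decompose the section into non-overlapping parts with the origin at the bottom-left of its bounding rectangle.
Web: 10 × 220, A = 2 200 mm², x = 5 mm, Ī = 18333.3 mm⁴.
Top flange (beyond web): 60 × 18, A = 1 080 mm², x = 40 mm, Ī = 324 000 mm⁴.
Bottom flange (beyond web): 60 × 18, A = 1 080 mm², x = 40 mm, Ī = 324 000 mm⁴.
Centroid: x̄ = ΣA·x / ΣA = 22.3394 mm.
Transfer each piece to the vertical centroidal axis using Ī + A·d² with d = x − 22.3394:
  web: d = -17.3394 mm → contributes +679 778 mm⁴
  top flange (beyond web): d = 17.6606 mm → contributes +660 847 mm⁴
  bottom flange (beyond web): d = 17.6606 mm → contributes +660 847 mm⁴
Total I = 2 001 471 mm⁴.

I_yy ≈ 2.001 × 10⁶ mm⁴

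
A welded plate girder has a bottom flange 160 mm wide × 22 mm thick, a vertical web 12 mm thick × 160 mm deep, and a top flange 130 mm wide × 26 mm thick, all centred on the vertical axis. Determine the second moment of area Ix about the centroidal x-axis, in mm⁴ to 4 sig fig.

Ix ≈ 6.281 × 10⁷ mm⁴

Decompose the section into non-overlapping parts with the origin at the bottom-left of its bounding rectangle.
Bottom plate: 160 × 22, A = 3 520 mm², y = 11 mm, Ī = 141 973 mm⁴.
Web plate: 12 × 160, A = 1 920 mm², y = 102 mm, Ī = 4 096 000 mm⁴.
Top plate: 130 × 26, A = 3 380 mm², y = 195 mm, Ī = 190 407 mm⁴.
Centroid: ȳ = ΣA·y / ΣA = 101.322 mm.
Transfer each piece to the centroidal x-axis using Ī + A·d² with d = y − 101.322:
  bottom plate: d = -90.322 mm → contributes +28 858 355 mm⁴
  web plate: d = 0.678005 mm → contributes +4 096 883 mm⁴
  top plate: d = 93.678 mm → contributes +29 851 828 mm⁴
Total I = 62 807 066 mm⁴.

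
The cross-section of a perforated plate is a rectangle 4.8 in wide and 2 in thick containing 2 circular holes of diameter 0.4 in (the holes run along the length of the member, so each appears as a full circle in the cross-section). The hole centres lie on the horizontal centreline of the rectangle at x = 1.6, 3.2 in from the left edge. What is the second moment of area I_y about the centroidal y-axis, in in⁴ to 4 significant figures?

Decompose the section into non-overlapping parts with the origin at the bottom-left of its bounding rectangle.
Plate: 4.8 × 2, A = 9.6 in², x = 2.4 in, Ī = 18.432 in⁴.
Hole 1 (subtracted): ⌀0.4, A = 0.125664 in², x = 1.6 in, Ī = 0.00125664 in⁴.
Hole 2 (subtracted): ⌀0.4, A = 0.125664 in², x = 3.2 in, Ī = 0.00125664 in⁴.
By symmetry the centroid is at mid-width, x̄ = 2.4 in.
Transfer each piece to the centroidal y-axis using Ī + A·d² with d = x − 2.4:
  plate: d = 0 in → contributes +18.432 in⁴
  hole 1: d = -0.8 in → contributes −0.0816814 in⁴
  hole 2: d = 0.8 in → contributes −0.0816814 in⁴
Total I = 18.2686 in⁴.

I_y ≈ 18.27 in⁴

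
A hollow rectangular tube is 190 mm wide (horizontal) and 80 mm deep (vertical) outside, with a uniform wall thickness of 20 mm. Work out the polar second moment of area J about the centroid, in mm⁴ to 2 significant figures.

Split into non-overlapping primitives; take the origin at the lower-left of the bounding box.
Outer rectangle: 190 × 80, A = 15 200 mm², y = 40 mm, Ī = 8 106 667 mm⁴.
Inner void (subtracted): 150 × 40, A = 6 000 mm², y = 40 mm, Ī = 800 000 mm⁴.
By symmetry the centroid is at mid-height, ȳ = 40 mm.
All pieces are centred on the centroidal x-axis, so I = ΣĪ (holes subtracted) = 7 306 667 mm⁴.
Repeating about the centroidal y-axis gives I_y = 34 476 667 mm⁴.
Polar second moment: J = I_x + I_y = 41 783 333 mm⁴.

J ≈ 4.2 × 10⁷ mm⁴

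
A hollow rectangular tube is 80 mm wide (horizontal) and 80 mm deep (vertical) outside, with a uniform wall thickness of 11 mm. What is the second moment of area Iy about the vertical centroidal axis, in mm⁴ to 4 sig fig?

Iy ≈ 2.470 × 10⁶ mm⁴

Decompose the section into non-overlapping parts with the origin at the bottom-left of its bounding rectangle.
Outer rectangle: 80 × 80, A = 6 400 mm², x = 40 mm, Ī = 3 413 333 mm⁴.
Inner void (subtracted): 58 × 58, A = 3 364 mm², x = 40 mm, Ī = 943 041 mm⁴.
By symmetry the centroid is at mid-width, x̄ = 40 mm.
All pieces are centred on the vertical centroidal axis, so I = ΣĪ (holes subtracted) = 2 470 292 mm⁴.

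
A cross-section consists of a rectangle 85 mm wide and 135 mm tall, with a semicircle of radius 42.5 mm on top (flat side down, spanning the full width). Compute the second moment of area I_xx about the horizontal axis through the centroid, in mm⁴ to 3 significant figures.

I_xx ≈ 3.44 × 10⁷ mm⁴

Split into non-overlapping primitives; take the origin at the lower-left of the bounding box.
Rectangular body: 85 × 135, A = 11 475 mm², y = 67.5 mm, Ī = 17 427 656 mm⁴.
Semicircular cap: semicircle r = 42.5, A = 2837.3 mm², y = 153.04 mm, Ī = 358 086 mm⁴.
Centroid: ȳ = ΣA·y / ΣA = 84.457 mm.
Transfer each piece to the horizontal axis through the centroid using Ī + A·d² with d = y − 84.457:
  rectangular body: d = -16.957 mm → contributes +20 727 140 mm⁴
  semicircular cap: d = 68.581 mm → contributes +13 702 545 mm⁴
Total I = 34 429 685 mm⁴.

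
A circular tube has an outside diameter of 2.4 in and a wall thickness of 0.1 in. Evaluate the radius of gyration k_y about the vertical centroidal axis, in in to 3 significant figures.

k_y ≈ 0.814 in

Treat the section as a set of non-overlapping primitives; coordinates are from the bounding-box lower-left.
Outer circle: ⌀2.4, A = 4.5239 in², x = 1.2 in, Ī = 1.6286 in⁴.
Bore (subtracted): ⌀2.2, A = 3.8013 in², x = 1.2 in, Ī = 1.1499 in⁴.
By symmetry the centroid is at mid-width, x̄ = 1.2 in.
All pieces are centred on the vertical centroidal axis, so I = ΣĪ (holes subtracted) = 0.4787 in⁴.
Radius of gyration: k = √(I/A) = √(0.4787 / 0.72257) = 0.81394 in.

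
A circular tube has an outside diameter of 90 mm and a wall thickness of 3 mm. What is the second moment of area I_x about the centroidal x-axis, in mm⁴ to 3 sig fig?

Break the section into simple shapes (no overlaps), measuring from the bottom-left corner of the bounding box.
Outer circle: ⌀90, A = 6361.7 mm², y = 45 mm, Ī = 3 220 623 mm⁴.
Bore (subtracted): ⌀84, A = 5541.8 mm², y = 45 mm, Ī = 2 443 920 mm⁴.
By symmetry the centroid is at mid-height, ȳ = 45 mm.
All pieces are centred on the centroidal x-axis, so I = ΣĪ (holes subtracted) = 776 703 mm⁴.

I_x ≈ 7.77 × 10⁵ mm⁴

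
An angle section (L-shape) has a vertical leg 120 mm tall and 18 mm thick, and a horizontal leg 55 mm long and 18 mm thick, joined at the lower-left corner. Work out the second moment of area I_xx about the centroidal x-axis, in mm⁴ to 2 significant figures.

Decompose the section into non-overlapping parts with the origin at the bottom-left of its bounding rectangle.
Vertical leg: 18 × 120, A = 2 160 mm², y = 60 mm, Ī = 2 592 000 mm⁴.
Horizontal leg (remainder): 37 × 18, A = 666 mm², y = 9 mm, Ī = 17 982 mm⁴.
Centroid: ȳ = ΣA·y / ΣA = 47.98 mm.
Transfer each piece to the centroidal x-axis using Ī + A·d² with d = y − 47.98:
  vertical leg: d = 12.02 mm → contributes +2 904 031 mm⁴
  horizontal leg (remainder): d = -38.98 mm → contributes +1 029 976 mm⁴
Total I = 3 934 007 mm⁴.

I_xx ≈ 3.9 × 10⁶ mm⁴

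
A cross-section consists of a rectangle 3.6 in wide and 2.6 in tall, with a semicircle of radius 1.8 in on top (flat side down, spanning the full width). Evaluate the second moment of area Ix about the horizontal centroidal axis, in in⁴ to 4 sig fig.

Decompose the section into non-overlapping parts with the origin at the bottom-left of its bounding rectangle.
Rectangular body: 3.6 × 2.6, A = 9.36 in², y = 1.3 in, Ī = 5.2728 in⁴.
Semicircular cap: semicircle r = 1.8, A = 5.08938 in², y = 3.36394 in, Ī = 1.15218 in⁴.
Centroid: ȳ = ΣA·y / ΣA = 2.02697 in.
Transfer each piece to the horizontal centroidal axis using Ī + A·d² with d = y − 2.02697:
  rectangular body: d = -0.726965 in → contributes +10.2194 in⁴
  semicircular cap: d = 1.33698 in → contributes +10.2495 in⁴
Total I = 20.4689 in⁴.

Ix ≈ 20.47 in⁴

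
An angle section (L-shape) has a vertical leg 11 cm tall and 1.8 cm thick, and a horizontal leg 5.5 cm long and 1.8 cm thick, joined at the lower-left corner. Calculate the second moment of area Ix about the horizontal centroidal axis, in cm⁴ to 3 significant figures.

Treat the section as a set of non-overlapping primitives; coordinates are from the bounding-box lower-left.
Vertical leg: 1.8 × 11, A = 19.8 cm², y = 5.5 cm, Ī = 199.65 cm⁴.
Horizontal leg (remainder): 3.7 × 1.8, A = 6.66 cm², y = 0.9 cm, Ī = 1.7982 cm⁴.
Centroid: ȳ = ΣA·y / ΣA = 4.3422 cm.
Transfer each piece to the horizontal centroidal axis using Ī + A·d² with d = y − 4.3422:
  vertical leg: d = 1.1578 cm → contributes +226.19 cm⁴
  horizontal leg (remainder): d = -3.4422 cm → contributes +80.71 cm⁴
Total I = 306.9 cm⁴.

Ix ≈ 307 cm⁴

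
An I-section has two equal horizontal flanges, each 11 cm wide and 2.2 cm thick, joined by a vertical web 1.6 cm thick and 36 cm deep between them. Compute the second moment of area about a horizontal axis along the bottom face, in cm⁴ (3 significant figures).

I_base ≈ 6.71 × 10⁴ cm⁴

Treat the section as a set of non-overlapping primitives; coordinates are from the bounding-box lower-left.
Bottom flange: 11 × 2.2, A = 24.2 cm², y = 1.1 cm, Ī = 9.7607 cm⁴.
Web: 1.6 × 36, A = 57.6 cm², y = 20.2 cm, Ī = 6220.8 cm⁴.
Top flange: 11 × 2.2, A = 24.2 cm², y = 39.3 cm, Ī = 9.7607 cm⁴.
Transfer each piece to the base of the section using Ī + A·d² with d = y − 0:
  bottom flange: d = 1.1 cm → contributes +39.043 cm⁴
  web: d = 20.2 cm → contributes +29 724 cm⁴
  top flange: d = 39.3 cm → contributes +37 386 cm⁴
Total I = 67 149 cm⁴.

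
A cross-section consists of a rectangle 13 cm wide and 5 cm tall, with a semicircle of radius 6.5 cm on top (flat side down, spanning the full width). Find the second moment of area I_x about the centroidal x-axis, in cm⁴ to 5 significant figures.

I_x ≈ 1239.4 cm⁴

Treat the section as a set of non-overlapping primitives; coordinates are from the bounding-box lower-left.
Rectangular body: 13 × 5, A = 65 cm², y = 2.5 cm, Ī = 135.4167 cm⁴.
Semicircular cap: semicircle r = 6.5, A = 66.36614 cm², y = 7.758686 cm, Ī = 195.923 cm⁴.
Centroid: ȳ = ΣA·y / ΣA = 5.156687 cm.
Transfer each piece to the centroidal x-axis using Ī + A·d² with d = y − 5.156687:
  rectangular body: d = -2.656687 cm → contributes +594.1857 cm⁴
  semicircular cap: d = 2.601999 cm → contributes +645.2483 cm⁴
Total I = 1239.434 cm⁴.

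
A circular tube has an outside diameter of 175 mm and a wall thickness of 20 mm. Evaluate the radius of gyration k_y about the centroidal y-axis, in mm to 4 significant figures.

Treat the section as a set of non-overlapping primitives; coordinates are from the bounding-box lower-left.
Outer circle: ⌀175, A = 24052.8 mm², x = 87.5 mm, Ī = 46 038 598 mm⁴.
Bore (subtracted): ⌀135, A = 14313.9 mm², x = 87.5 mm, Ī = 16 304 406 mm⁴.
By symmetry the centroid is at mid-width, x̄ = 87.5 mm.
All pieces are centred on the centroidal y-axis, so I = ΣĪ (holes subtracted) = 29 734 193 mm⁴.
Radius of gyration: k = √(I/A) = √(29 734 193 / 9738.94) = 55.2551 mm.

k_y ≈ 55.26 mm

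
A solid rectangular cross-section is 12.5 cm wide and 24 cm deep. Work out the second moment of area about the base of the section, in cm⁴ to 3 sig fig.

The section: 12.5 × 24, A = 300 cm², y = 12 cm, Ī = 14 400 cm⁴.
Transfer it to the bottom edge using Ī + A·d² with d = y − 0:
  the section: d = 12 cm → contributes +57 600 cm⁴
Total I = 57 600 cm⁴.

I_base ≈ 5.76 × 10⁴ cm⁴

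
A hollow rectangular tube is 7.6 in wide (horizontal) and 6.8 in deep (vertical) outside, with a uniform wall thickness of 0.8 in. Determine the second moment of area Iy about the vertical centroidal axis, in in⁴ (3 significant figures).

Decompose the section into non-overlapping parts with the origin at the bottom-left of its bounding rectangle.
Outer rectangle: 7.6 × 6.8, A = 51.68 in², x = 3.8 in, Ī = 248.75 in⁴.
Inner void (subtracted): 6 × 5.2, A = 31.2 in², x = 3.8 in, Ī = 93.6 in⁴.
By symmetry the centroid is at mid-width, x̄ = 3.8 in.
All pieces are centred on the vertical centroidal axis, so I = ΣĪ (holes subtracted) = 155.15 in⁴.

Iy ≈ 155 in⁴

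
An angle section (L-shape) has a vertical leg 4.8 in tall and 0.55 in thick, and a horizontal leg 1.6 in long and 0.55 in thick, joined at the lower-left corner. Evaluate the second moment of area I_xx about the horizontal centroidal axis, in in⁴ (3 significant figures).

I_xx ≈ 7.22 in⁴

Split into non-overlapping primitives; take the origin at the lower-left of the bounding box.
Vertical leg: 0.55 × 4.8, A = 2.64 in², y = 2.4 in, Ī = 5.0688 in⁴.
Horizontal leg (remainder): 1.05 × 0.55, A = 0.5775 in², y = 0.275 in, Ī = 0.014558 in⁴.
Centroid: ȳ = ΣA·y / ΣA = 2.0186 in.
Transfer each piece to the horizontal centroidal axis using Ī + A·d² with d = y − 2.0186:
  vertical leg: d = 0.38141 in → contributes +5.4529 in⁴
  horizontal leg (remainder): d = -1.7436 in → contributes +1.7702 in⁴
Total I = 7.2231 in⁴.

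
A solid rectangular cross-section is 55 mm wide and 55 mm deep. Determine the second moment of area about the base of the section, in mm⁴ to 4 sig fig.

I_base ≈ 3.050 × 10⁶ mm⁴

The section: 55 × 55, A = 3 025 mm², y = 27.5 mm, Ī = 762 552 mm⁴.
Transfer it to a horizontal axis along the bottom face using Ī + A·d² with d = y − 0:
  the section: d = 27.5 mm → contributes +3 050 208 mm⁴
Total I = 3 050 208 mm⁴.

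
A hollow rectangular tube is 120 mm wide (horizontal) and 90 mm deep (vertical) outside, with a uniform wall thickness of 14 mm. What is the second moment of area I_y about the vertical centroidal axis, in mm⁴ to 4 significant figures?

I_y ≈ 8.937 × 10⁶ mm⁴

Decompose the section into non-overlapping parts with the origin at the bottom-left of its bounding rectangle.
Outer rectangle: 120 × 90, A = 10 800 mm², x = 60 mm, Ī = 12 960 000 mm⁴.
Inner void (subtracted): 92 × 62, A = 5 704 mm², x = 60 mm, Ī = 4 023 221 mm⁴.
By symmetry the centroid is at mid-width, x̄ = 60 mm.
All pieces are centred on the vertical centroidal axis, so I = ΣĪ (holes subtracted) = 8 936 779 mm⁴.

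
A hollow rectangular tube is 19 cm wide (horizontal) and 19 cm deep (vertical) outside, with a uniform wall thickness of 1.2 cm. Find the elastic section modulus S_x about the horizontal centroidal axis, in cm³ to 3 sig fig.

Split into non-overlapping primitives; take the origin at the lower-left of the bounding box.
Outer rectangle: 19 × 19, A = 361 cm², y = 9.5 cm, Ī = 10 860 cm⁴.
Inner void (subtracted): 16.6 × 16.6, A = 275.56 cm², y = 9.5 cm, Ī = 6327.8 cm⁴.
By symmetry the centroid is at mid-height, ȳ = 9.5 cm.
All pieces are centred on the horizontal centroidal axis, so I = ΣĪ (holes subtracted) = 4532.3 cm⁴.
Extreme fibre distance c = 9.5 cm; S = I/c = 477.08 cm³.

S_x ≈ 477 cm³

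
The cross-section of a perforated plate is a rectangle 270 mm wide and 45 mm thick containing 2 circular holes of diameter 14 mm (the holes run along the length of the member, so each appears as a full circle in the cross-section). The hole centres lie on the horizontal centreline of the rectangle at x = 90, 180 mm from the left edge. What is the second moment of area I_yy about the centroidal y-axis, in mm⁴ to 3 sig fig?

I_yy ≈ 7.32 × 10⁷ mm⁴

Decompose the section into non-overlapping parts with the origin at the bottom-left of its bounding rectangle.
Plate: 270 × 45, A = 12 150 mm², x = 135 mm, Ī = 73 811 250 mm⁴.
Hole 1 (subtracted): ⌀14, A = 153.94 mm², x = 90 mm, Ī = 1885.7 mm⁴.
Hole 2 (subtracted): ⌀14, A = 153.94 mm², x = 180 mm, Ī = 1885.7 mm⁴.
By symmetry the centroid is at mid-width, x̄ = 135 mm.
Transfer each piece to the centroidal y-axis using Ī + A·d² with d = x − 135:
  plate: d = 0 mm → contributes +73 811 250 mm⁴
  hole 1: d = -45 mm → contributes −313 610 mm⁴
  hole 2: d = 45 mm → contributes −313 610 mm⁴
Total I = 73 184 029 mm⁴.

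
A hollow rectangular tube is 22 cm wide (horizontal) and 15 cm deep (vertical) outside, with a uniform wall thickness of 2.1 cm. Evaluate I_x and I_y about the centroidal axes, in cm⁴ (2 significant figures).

I_x ≈ 4300 cm⁴, I_y ≈ 8200 cm⁴

Break the section into simple shapes (no overlaps), measuring from the bottom-left corner of the bounding box.
Outer rectangle: 22 × 15, A = 330 cm², y = 7.5 cm, Ī = 6 188 cm⁴.
Inner void (subtracted): 17.8 × 10.8, A = 192.2 cm², y = 7.5 cm, Ī = 1 869 cm⁴.
By symmetry the centroid is at mid-height, ȳ = 7.5 cm.
All pieces are centred on the centroidal x-axis, so I = ΣĪ (holes subtracted) = 4 319 cm⁴.
Repeating about the centroidal y-axis gives I_y = 8 234 cm⁴.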